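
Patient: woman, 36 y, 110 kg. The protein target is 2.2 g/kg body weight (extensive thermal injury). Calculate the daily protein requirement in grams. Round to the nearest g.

Protein = 2.2 g/kg × 110 kg = 242 g/day.

242 g/day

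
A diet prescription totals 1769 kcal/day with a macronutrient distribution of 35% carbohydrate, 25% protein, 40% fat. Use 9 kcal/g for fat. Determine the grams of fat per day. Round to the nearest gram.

79 g/day

Fat energy = 40% × 1769 = 707.6 kcal.
At 9 kcal/g: 707.6 ÷ 9 = 78.6222 g.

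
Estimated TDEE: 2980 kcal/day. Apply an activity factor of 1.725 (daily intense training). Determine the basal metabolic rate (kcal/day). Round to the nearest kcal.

1728 kcal/day

BMR = TEE ÷ activity factor = 2980 ÷ 1.725 = 1727.5362 kcal/day.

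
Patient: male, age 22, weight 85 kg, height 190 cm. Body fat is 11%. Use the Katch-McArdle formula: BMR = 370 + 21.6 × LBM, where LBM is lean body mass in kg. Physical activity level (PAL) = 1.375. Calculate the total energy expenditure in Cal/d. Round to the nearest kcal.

2756 Cal/d

LBM = 85 × (1 − 0.11) = 75.65 kg. Katch-McArdle: BMR = 370 + 21.6 × 75.65 = 2004.04 kcal/day.
TEE = BMR × activity factor = 2004.04 × 1.375 = 2755.555 kcal/day.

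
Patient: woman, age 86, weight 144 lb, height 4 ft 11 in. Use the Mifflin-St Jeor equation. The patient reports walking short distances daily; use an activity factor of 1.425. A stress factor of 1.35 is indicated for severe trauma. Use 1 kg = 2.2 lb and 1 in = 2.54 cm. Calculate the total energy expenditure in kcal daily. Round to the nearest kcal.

1924 kcal daily

Convert to metric: weight = 144 ÷ 2.2 = 65.4545 kg; height = (4×12 + 11) × 2.54 = 59 × 2.54 = 149.86 cm.
Mifflin-St Jeor (female): BMR = 10(65.4545) + 6.25(149.86) − 5(86) − 161 = 654.5455 + 936.625 − 430 − 161 = 1000.1705 kcal/day.
TEE = BMR × activity factor = 1000.1705 × 1.425 = 1425.2429 kcal/day.
Apply stress factor: 1425.2429 × 1.35 = 1924.0779 kcal/day.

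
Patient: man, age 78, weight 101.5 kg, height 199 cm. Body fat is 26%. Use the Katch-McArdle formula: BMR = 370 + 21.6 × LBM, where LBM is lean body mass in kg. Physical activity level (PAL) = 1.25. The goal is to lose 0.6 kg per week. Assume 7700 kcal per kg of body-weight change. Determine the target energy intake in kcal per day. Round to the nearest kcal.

LBM = 101.5 × (1 − 0.26) = 75.11 kg. Katch-McArdle: BMR = 370 + 21.6 × 75.11 = 1992.376 kcal/day.
TEE = 1992.376 × 1.25 = 2490.47 kcal/day.
Required daily deficit = 0.6 × 7700 ÷ 7 = 660 kcal/day.
Target intake = 2490.47 − 660 = 1830.47 kcal/day.

1830 kcal per day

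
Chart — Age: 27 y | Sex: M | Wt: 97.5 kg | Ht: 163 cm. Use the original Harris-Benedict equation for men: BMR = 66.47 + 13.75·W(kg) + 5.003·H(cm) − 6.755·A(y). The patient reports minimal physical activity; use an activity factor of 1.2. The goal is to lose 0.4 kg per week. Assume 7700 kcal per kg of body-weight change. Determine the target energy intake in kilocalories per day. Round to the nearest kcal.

Harris-Benedict: BMR = 66.47 + 13.75(97.5) + 5.003(163) − 6.755(27) = 2040.199 kcal/day.
TEE = 2040.199 × 1.2 = 2448.2388 kcal/day.
Required daily deficit = 0.4 × 7700 ÷ 7 = 440 kcal/day.
Target intake = 2448.2388 − 440 = 2008.2388 kcal/day.

2008 kilocalories per day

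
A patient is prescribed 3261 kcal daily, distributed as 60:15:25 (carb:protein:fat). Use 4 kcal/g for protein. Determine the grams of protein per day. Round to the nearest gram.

Protein energy = 15% × 3261 = 489.15 kcal.
At 4 kcal/g: 489.15 ÷ 4 = 122.2875 g.

122 g/day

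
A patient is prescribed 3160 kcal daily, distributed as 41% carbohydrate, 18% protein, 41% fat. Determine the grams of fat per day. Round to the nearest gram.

Fat energy = 41% × 3160 = 1295.6 kcal.
At 9 kcal/g: 1295.6 ÷ 9 = 143.9556 g.

144 g/day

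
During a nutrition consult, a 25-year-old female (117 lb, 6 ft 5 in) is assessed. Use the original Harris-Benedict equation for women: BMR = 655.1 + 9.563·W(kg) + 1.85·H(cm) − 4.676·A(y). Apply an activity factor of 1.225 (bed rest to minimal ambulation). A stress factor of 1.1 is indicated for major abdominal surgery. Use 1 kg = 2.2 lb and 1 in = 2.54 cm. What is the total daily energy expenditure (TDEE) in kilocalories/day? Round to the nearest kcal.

Convert to metric: weight = 117 ÷ 2.2 = 53.1818 kg; height = (6×12 + 5) × 2.54 = 77 × 2.54 = 195.58 cm.
Harris-Benedict: BMR = 655.1 + 9.563(53.1818) + 1.85(195.58) − 4.676(25) = 1408.6007 kcal/day.
TEE = BMR × activity factor = 1408.6007 × 1.225 = 1725.5359 kcal/day.
Apply stress factor: 1725.5359 × 1.1 = 1898.0895 kcal/day.

1898 kilocalories/day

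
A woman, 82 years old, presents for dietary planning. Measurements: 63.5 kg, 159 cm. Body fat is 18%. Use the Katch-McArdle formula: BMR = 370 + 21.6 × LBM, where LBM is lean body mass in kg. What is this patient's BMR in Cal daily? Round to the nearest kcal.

LBM = 63.5 × (1 − 0.18) = 52.07 kg. Katch-McArdle: BMR = 370 + 21.6 × 52.07 = 1494.712 kcal/day.

1495 Cal daily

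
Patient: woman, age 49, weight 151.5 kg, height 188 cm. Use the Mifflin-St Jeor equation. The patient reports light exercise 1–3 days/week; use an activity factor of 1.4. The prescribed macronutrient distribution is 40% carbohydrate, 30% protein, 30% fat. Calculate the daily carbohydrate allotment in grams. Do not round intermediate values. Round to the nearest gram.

320 g/day

Mifflin-St Jeor (female): BMR = 10(151.5) + 6.25(188) − 5(49) − 161 = 1515 + 1175 − 245 − 161 = 2284 kcal/day.
TEE = 2284 × 1.4 = 3197.6 kcal/day.
Carbohydrate energy = 40% × 3197.6 = 1279.04 kcal.
Carbohydrate = 1279.04 ÷ 4 kcal/g = 319.76 g.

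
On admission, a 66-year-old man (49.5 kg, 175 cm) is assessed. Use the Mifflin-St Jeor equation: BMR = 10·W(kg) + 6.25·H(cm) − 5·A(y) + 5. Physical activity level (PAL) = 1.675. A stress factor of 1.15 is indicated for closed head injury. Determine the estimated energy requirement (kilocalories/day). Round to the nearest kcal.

Mifflin-St Jeor (male): BMR = 10(49.5) + 6.25(175) − 5(66) + 5 = 495 + 1093.75 − 330 + 5 = 1263.75 kcal/day.
TEE = BMR × activity factor = 1263.75 × 1.675 = 2116.7813 kcal/day.
Apply stress factor: 2116.7813 × 1.15 = 2434.2984 kcal/day.

2434 kilocalories/day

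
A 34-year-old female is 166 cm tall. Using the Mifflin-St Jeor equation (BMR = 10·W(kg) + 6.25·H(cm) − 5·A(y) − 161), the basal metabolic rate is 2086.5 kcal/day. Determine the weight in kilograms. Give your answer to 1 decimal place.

2086.5 = 10·W + 6.25(166) − 5(34) − 161
10·W = 2086.5 − 706.5 = 1380, so W = 138 kg.

138.0 kg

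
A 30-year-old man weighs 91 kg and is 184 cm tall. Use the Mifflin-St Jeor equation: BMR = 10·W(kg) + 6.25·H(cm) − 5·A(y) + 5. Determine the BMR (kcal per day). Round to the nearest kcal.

1915 kcal per day

Mifflin-St Jeor (male): BMR = 10(91) + 6.25(184) − 5(30) + 5 = 910 + 1150 − 150 + 5 = 1915 kcal/day.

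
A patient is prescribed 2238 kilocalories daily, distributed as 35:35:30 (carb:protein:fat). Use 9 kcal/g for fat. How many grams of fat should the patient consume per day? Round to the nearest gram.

75 g/day

Fat energy = 30% × 2238 = 671.4 kcal.
At 9 kcal/g: 671.4 ÷ 9 = 74.6 g.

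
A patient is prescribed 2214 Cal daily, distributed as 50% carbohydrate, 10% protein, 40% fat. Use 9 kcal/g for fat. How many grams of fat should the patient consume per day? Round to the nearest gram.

98 g/day

Fat energy = 40% × 2214 = 885.6 kcal.
At 9 kcal/g: 885.6 ÷ 9 = 98.4 g.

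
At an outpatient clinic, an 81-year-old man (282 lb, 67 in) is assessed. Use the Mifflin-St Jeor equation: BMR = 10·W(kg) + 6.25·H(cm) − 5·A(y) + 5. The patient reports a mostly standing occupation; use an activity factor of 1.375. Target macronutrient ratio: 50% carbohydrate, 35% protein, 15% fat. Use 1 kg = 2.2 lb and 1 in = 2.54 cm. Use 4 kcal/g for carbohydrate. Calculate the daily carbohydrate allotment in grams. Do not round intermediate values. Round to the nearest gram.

Convert to metric: weight = 282 ÷ 2.2 = 128.1818 kg; height = 67 × 2.54 = 170.18 cm.
Mifflin-St Jeor (male): BMR = 10(128.1818) + 6.25(170.18) − 5(81) + 5 = 1281.8182 + 1063.625 − 405 + 5 = 1945.4432 kcal/day.
TEE = 1945.4432 × 1.375 = 2674.9844 kcal/day.
Carbohydrate energy = 50% × 2674.9844 = 1337.4922 kcal.
Carbohydrate = 1337.4922 ÷ 4 kcal/g = 334.373 g.

334 g/day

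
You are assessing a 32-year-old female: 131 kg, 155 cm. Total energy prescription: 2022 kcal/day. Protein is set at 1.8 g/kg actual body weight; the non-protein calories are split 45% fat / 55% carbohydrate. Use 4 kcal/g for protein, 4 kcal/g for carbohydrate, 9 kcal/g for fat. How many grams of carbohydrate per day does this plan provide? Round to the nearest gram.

148 g/day

Protein = 1.8 × 131 = 235.8 g → 235.8 × 4 = 943.2 kcal.
Non-protein calories = 2022 − 943.2 = 1078.8 kcal.
Fat: 45% × 1078.8 = 485.46 kcal; carbohydrate: 593.34 kcal.
Carbohydrate: 593.34 kcal ÷ 4 kcal/g = 148.335 g.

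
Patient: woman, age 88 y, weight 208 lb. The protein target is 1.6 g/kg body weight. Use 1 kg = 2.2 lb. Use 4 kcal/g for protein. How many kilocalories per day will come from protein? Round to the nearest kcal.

Weight in kg = 208 ÷ 2.2 = 94.5455 kg.
Protein = 1.6 g/kg × 94.5455 kg = 151.2727 g/day.
Protein energy = 151.2727 g × 4 kcal/g = 605.0909 kcal/day.

605 kcal/day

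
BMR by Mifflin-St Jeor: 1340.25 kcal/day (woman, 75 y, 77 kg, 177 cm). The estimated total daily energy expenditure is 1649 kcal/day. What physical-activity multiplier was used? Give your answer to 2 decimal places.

1.23

Activity factor = TEE ÷ BMR = 1649 ÷ 1340.25 = 1.23.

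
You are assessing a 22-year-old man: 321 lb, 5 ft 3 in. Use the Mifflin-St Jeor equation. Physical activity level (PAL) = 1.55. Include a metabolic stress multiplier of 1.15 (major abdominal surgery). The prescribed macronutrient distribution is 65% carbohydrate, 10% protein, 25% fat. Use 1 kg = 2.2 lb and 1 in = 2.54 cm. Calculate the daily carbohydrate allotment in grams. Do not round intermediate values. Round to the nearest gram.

Convert to metric: weight = 321 ÷ 2.2 = 145.9091 kg; height = (5×12 + 3) × 2.54 = 63 × 2.54 = 160.02 cm.
Mifflin-St Jeor (male): BMR = 10(145.9091) + 6.25(160.02) − 5(22) + 5 = 1459.0909 + 1000.125 − 110 + 5 = 2354.2159 kcal/day.
TEE = 2354.2159 × 1.55 = 3649.0347 kcal/day.
With stress factor 1.15: 3649.0347 × 1.15 = 4196.3899 kcal/day.
Carbohydrate energy = 65% × 4196.3899 = 2727.6534 kcal.
Carbohydrate = 2727.6534 ÷ 4 kcal/g = 681.9134 g.

682 g/day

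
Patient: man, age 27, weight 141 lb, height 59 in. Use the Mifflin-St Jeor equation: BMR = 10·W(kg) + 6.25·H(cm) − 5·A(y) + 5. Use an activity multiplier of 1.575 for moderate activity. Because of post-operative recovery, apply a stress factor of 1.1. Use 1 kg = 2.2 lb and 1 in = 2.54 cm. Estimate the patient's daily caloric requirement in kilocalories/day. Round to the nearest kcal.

2508 kilocalories/day

Convert to metric: weight = 141 ÷ 2.2 = 64.0909 kg; height = 59 × 2.54 = 149.86 cm.
Mifflin-St Jeor (male): BMR = 10(64.0909) + 6.25(149.86) − 5(27) + 5 = 640.9091 + 936.625 − 135 + 5 = 1447.5341 kcal/day.
TEE = BMR × activity factor = 1447.5341 × 1.575 = 2279.8662 kcal/day.
Apply stress factor: 2279.8662 × 1.1 = 2507.8528 kcal/day.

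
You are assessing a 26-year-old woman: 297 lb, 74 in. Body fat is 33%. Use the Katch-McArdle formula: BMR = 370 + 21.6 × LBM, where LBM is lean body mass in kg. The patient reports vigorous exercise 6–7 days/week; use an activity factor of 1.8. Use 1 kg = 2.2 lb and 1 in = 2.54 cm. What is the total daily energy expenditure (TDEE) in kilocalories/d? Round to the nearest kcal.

4183 kilocalories/d

Convert to metric: weight = 297 ÷ 2.2 = 135 kg; height = 74 × 2.54 = 187.96 cm.
LBM = 135 × (1 − 0.33) = 90.45 kg. Katch-McArdle: BMR = 370 + 21.6 × 90.45 = 2323.72 kcal/day.
TEE = BMR × activity factor = 2323.72 × 1.8 = 4182.696 kcal/day.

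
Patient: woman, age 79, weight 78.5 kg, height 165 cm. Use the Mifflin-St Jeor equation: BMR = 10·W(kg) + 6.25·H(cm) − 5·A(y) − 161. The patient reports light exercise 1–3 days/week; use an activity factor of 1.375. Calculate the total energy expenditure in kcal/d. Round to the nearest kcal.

1733 kcal/d

Mifflin-St Jeor (female): BMR = 10(78.5) + 6.25(165) − 5(79) − 161 = 785 + 1031.25 − 395 − 161 = 1260.25 kcal/day.
TEE = BMR × activity factor = 1260.25 × 1.375 = 1732.8438 kcal/day.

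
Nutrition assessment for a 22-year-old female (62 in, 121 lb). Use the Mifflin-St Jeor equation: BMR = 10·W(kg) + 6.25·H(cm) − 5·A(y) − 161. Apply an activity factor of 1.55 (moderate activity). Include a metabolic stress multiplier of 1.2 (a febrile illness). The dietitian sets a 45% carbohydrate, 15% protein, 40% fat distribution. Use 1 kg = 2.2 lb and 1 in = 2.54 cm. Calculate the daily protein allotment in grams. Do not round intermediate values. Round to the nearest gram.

Convert to metric: weight = 121 ÷ 2.2 = 55 kg; height = 62 × 2.54 = 157.48 cm.
Mifflin-St Jeor (female): BMR = 10(55) + 6.25(157.48) − 5(22) − 161 = 550 + 984.25 − 110 − 161 = 1263.25 kcal/day.
TEE = 1263.25 × 1.55 = 1958.0375 kcal/day.
With stress factor 1.2: 1958.0375 × 1.2 = 2349.645 kcal/day.
Protein energy = 15% × 2349.645 = 352.4468 kcal.
Protein = 352.4468 ÷ 4 kcal/g = 88.1117 g.

88 g/day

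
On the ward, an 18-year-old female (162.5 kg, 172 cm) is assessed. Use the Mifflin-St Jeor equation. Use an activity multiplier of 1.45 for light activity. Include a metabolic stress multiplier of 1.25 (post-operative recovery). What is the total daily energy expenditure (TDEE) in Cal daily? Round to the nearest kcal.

4439 Cal daily

Mifflin-St Jeor (female): BMR = 10(162.5) + 6.25(172) − 5(18) − 161 = 1625 + 1075 − 90 − 161 = 2449 kcal/day.
TEE = BMR × activity factor = 2449 × 1.45 = 3551.05 kcal/day.
Apply stress factor: 3551.05 × 1.25 = 4438.8125 kcal/day.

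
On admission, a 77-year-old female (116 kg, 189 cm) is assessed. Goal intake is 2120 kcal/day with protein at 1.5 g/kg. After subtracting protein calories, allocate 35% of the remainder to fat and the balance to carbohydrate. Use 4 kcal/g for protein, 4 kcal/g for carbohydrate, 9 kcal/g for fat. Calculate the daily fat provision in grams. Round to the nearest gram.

55 g/day

Protein = 1.5 × 116 = 174 g → 174 × 4 = 696 kcal.
Non-protein calories = 2120 − 696 = 1424 kcal.
Fat: 35% × 1424 = 498.4 kcal; carbohydrate: 925.6 kcal.
Fat: 498.4 kcal ÷ 9 kcal/g = 55.3778 g.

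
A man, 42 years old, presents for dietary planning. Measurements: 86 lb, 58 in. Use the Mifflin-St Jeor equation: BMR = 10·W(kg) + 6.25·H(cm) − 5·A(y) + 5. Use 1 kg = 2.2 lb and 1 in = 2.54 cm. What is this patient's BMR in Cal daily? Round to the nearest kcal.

Convert to metric: weight = 86 ÷ 2.2 = 39.0909 kg; height = 58 × 2.54 = 147.32 cm.
Mifflin-St Jeor (male): BMR = 10(39.0909) + 6.25(147.32) − 5(42) + 5 = 390.9091 + 920.75 − 210 + 5 = 1106.6591 kcal/day.

1107 Cal daily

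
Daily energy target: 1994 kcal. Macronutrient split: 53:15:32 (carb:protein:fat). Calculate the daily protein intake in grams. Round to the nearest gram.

75 g/day

Protein energy = 15% × 1994 = 299.1 kcal.
At 4 kcal/g: 299.1 ÷ 4 = 74.775 g.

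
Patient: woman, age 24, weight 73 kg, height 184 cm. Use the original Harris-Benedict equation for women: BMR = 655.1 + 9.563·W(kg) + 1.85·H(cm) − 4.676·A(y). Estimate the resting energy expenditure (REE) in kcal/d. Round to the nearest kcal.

Harris-Benedict: BMR = 655.1 + 9.563(73) + 1.85(184) − 4.676(24) = 1581.375 kcal/day.

1581 kcal/d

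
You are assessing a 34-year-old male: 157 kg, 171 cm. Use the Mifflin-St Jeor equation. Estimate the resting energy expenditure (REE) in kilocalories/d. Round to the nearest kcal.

2474 kilocalories/d

Mifflin-St Jeor (male): BMR = 10(157) + 6.25(171) − 5(34) + 5 = 1570 + 1068.75 − 170 + 5 = 2473.75 kcal/day.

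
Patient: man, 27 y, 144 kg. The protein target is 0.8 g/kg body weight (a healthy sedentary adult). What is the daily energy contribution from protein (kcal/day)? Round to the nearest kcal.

Protein = 0.8 g/kg × 144 kg = 115.2 g/day.
Protein energy = 115.2 g × 4 kcal/g = 460.8 kcal/day.

461 kcal/day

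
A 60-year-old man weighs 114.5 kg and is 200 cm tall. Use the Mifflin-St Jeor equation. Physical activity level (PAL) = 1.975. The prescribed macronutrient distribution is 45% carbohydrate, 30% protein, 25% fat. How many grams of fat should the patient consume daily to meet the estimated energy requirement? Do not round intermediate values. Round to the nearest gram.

115 g/day

Mifflin-St Jeor (male): BMR = 10(114.5) + 6.25(200) − 5(60) + 5 = 1145 + 1250 − 300 + 5 = 2100 kcal/day.
TEE = 2100 × 1.975 = 4147.5 kcal/day.
Fat energy = 25% × 4147.5 = 1036.875 kcal.
Fat = 1036.875 ÷ 9 kcal/g = 115.2083 g.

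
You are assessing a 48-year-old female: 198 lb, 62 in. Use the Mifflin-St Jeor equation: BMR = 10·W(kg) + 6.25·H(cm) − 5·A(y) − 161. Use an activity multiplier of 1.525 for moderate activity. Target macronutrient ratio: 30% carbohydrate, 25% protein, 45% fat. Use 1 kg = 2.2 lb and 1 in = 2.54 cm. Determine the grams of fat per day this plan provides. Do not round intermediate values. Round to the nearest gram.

113 g/day

Convert to metric: weight = 198 ÷ 2.2 = 90 kg; height = 62 × 2.54 = 157.48 cm.
Mifflin-St Jeor (female): BMR = 10(90) + 6.25(157.48) − 5(48) − 161 = 900 + 984.25 − 240 − 161 = 1483.25 kcal/day.
TEE = 1483.25 × 1.525 = 2261.9563 kcal/day.
Fat energy = 45% × 2261.9563 = 1017.8803 kcal.
Fat = 1017.8803 ÷ 9 kcal/g = 113.0978 g.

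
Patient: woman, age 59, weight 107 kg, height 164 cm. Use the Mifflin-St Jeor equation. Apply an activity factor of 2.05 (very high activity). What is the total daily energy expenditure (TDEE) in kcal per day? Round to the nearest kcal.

Mifflin-St Jeor (female): BMR = 10(107) + 6.25(164) − 5(59) − 161 = 1070 + 1025 − 295 − 161 = 1639 kcal/day.
TEE = BMR × activity factor = 1639 × 2.05 = 3359.95 kcal/day.

3360 kcal per day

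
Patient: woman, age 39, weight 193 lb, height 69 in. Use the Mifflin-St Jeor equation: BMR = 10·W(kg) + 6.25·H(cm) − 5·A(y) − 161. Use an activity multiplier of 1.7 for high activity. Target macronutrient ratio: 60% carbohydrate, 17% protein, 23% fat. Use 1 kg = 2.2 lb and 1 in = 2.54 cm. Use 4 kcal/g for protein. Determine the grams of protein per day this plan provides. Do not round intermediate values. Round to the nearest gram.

117 g/day

Convert to metric: weight = 193 ÷ 2.2 = 87.7273 kg; height = 69 × 2.54 = 175.26 cm.
Mifflin-St Jeor (female): BMR = 10(87.7273) + 6.25(175.26) − 5(39) − 161 = 877.2727 + 1095.375 − 195 − 161 = 1616.6477 kcal/day.
TEE = 1616.6477 × 1.7 = 2748.3011 kcal/day.
Protein energy = 17% × 2748.3011 = 467.2112 kcal.
Protein = 467.2112 ÷ 4 kcal/g = 116.8028 g.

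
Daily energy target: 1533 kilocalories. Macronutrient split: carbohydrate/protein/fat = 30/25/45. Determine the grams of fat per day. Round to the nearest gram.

77 g/day

Fat energy = 45% × 1533 = 689.85 kcal.
At 9 kcal/g: 689.85 ÷ 9 = 76.65 g.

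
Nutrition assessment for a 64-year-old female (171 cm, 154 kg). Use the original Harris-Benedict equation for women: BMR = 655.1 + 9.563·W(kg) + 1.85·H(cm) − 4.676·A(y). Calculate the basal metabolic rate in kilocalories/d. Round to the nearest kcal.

Harris-Benedict: BMR = 655.1 + 9.563(154) + 1.85(171) − 4.676(64) = 2144.888 kcal/day.

2145 kilocalories/d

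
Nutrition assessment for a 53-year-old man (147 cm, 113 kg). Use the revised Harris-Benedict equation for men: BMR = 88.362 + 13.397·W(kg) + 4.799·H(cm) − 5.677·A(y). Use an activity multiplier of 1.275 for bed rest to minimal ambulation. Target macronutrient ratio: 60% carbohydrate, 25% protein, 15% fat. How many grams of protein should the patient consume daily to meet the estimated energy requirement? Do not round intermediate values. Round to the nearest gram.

160 g/day

Harris-Benedict: BMR = 88.362 + 13.397(113) + 4.799(147) − 5.677(53) = 2006.795 kcal/day.
TEE = 2006.795 × 1.275 = 2558.6636 kcal/day.
Protein energy = 25% × 2558.6636 = 639.6659 kcal.
Protein = 639.6659 ÷ 4 kcal/g = 159.9165 g.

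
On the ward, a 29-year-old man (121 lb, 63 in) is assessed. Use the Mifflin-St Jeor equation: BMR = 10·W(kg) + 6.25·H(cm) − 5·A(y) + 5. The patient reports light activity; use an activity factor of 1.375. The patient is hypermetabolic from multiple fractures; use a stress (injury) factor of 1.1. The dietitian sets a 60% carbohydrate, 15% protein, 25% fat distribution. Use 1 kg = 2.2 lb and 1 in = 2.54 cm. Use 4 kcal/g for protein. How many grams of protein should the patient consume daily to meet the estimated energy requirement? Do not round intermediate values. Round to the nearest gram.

Convert to metric: weight = 121 ÷ 2.2 = 55 kg; height = 63 × 2.54 = 160.02 cm.
Mifflin-St Jeor (male): BMR = 10(55) + 6.25(160.02) − 5(29) + 5 = 550 + 1000.125 − 145 + 5 = 1410.125 kcal/day.
TEE = 1410.125 × 1.375 = 1938.9219 kcal/day.
With stress factor 1.1: 1938.9219 × 1.1 = 2132.8141 kcal/day.
Protein energy = 15% × 2132.8141 = 319.9221 kcal.
Protein = 319.9221 ÷ 4 kcal/g = 79.9805 g.

80 g/day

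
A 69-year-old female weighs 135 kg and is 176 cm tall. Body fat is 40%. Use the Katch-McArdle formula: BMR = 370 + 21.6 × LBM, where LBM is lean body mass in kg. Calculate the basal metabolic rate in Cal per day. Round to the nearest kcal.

2120 Cal per day

LBM = 135 × (1 − 0.4) = 81 kg. Katch-McArdle: BMR = 370 + 21.6 × 81 = 2119.6 kcal/day.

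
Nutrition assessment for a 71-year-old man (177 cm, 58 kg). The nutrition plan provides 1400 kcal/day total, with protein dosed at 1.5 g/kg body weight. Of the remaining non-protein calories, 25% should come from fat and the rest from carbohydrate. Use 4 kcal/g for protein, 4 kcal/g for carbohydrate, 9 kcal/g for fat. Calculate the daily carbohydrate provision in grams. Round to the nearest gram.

197 g/day

Protein = 1.5 × 58 = 87 g → 87 × 4 = 348 kcal.
Non-protein calories = 1400 − 348 = 1052 kcal.
Fat: 25% × 1052 = 263 kcal; carbohydrate: 789 kcal.
Carbohydrate: 789 kcal ÷ 4 kcal/g = 197.25 g.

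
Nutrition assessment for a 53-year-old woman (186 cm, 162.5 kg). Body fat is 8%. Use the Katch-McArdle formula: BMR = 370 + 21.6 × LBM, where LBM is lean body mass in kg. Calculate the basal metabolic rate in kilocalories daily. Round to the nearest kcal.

3599 kilocalories daily

LBM = 162.5 × (1 − 0.08) = 149.5 kg. Katch-McArdle: BMR = 370 + 21.6 × 149.5 = 3599.2 kcal/day.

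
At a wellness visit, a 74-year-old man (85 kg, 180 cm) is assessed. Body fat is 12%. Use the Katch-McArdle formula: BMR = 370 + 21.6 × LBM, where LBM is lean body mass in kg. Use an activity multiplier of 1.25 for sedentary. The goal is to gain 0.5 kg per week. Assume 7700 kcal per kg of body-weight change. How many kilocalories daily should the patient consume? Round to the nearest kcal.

LBM = 85 × (1 − 0.12) = 74.8 kg. Katch-McArdle: BMR = 370 + 21.6 × 74.8 = 1985.68 kcal/day.
TEE = 1985.68 × 1.25 = 2482.1 kcal/day.
Required daily surplus = 0.5 × 7700 ÷ 7 = 550 kcal/day.
Target intake = 2482.1 + 550 = 3032.1 kcal/day.

3032 kilocalories daily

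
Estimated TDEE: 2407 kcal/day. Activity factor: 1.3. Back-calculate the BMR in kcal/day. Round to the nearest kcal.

1852 kcal/day

BMR = TEE ÷ activity factor = 2407 ÷ 1.3 = 1851.5385 kcal/day.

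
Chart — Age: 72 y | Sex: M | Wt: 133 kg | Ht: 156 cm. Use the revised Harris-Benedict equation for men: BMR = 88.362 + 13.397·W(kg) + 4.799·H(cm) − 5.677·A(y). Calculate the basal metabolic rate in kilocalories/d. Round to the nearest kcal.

Harris-Benedict: BMR = 88.362 + 13.397(133) + 4.799(156) − 5.677(72) = 2210.063 kcal/day.

2210 kilocalories/d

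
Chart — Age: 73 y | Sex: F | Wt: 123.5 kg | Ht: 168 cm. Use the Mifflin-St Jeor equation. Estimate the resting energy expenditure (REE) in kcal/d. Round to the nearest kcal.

Mifflin-St Jeor (female): BMR = 10(123.5) + 6.25(168) − 5(73) − 161 = 1235 + 1050 − 365 − 161 = 1759 kcal/day.

1759 kcal/d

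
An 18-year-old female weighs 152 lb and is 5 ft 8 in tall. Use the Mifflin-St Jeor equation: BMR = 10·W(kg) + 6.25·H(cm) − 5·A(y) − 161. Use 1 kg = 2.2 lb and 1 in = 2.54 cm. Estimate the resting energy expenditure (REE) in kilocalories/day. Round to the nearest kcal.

Convert to metric: weight = 152 ÷ 2.2 = 69.0909 kg; height = (5×12 + 8) × 2.54 = 68 × 2.54 = 172.72 cm.
Mifflin-St Jeor (female): BMR = 10(69.0909) + 6.25(172.72) − 5(18) − 161 = 690.9091 + 1079.5 − 90 − 161 = 1519.4091 kcal/day.

1519 kilocalories/day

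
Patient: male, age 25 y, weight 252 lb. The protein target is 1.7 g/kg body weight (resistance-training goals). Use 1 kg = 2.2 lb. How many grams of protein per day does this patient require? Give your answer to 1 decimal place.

194.7 g/day

Weight in kg = 252 ÷ 2.2 = 114.5455 kg.
Protein = 1.7 g/kg × 114.5455 kg = 194.7273 g/day.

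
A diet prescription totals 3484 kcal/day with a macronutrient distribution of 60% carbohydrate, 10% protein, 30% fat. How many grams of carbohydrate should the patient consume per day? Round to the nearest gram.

523 g/day

Carbohydrate energy = 60% × 3484 = 2090.4 kcal.
At 4 kcal/g: 2090.4 ÷ 4 = 522.6 g.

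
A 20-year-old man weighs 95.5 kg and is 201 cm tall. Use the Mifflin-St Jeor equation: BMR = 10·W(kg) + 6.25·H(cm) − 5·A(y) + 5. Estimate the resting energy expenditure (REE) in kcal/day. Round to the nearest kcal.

Mifflin-St Jeor (male): BMR = 10(95.5) + 6.25(201) − 5(20) + 5 = 955 + 1256.25 − 100 + 5 = 2116.25 kcal/day.

2116 kcal/day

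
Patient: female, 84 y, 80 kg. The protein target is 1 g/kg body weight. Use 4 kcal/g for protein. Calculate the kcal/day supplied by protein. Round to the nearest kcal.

320 kcal/day

Protein = 1 g/kg × 80 kg = 80 g/day.
Protein energy = 80 g × 4 kcal/g = 320 kcal/day.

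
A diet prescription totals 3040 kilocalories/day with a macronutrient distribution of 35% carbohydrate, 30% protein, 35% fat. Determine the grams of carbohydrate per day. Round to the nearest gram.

266 g/day

Carbohydrate energy = 35% × 3040 = 1064 kcal.
At 4 kcal/g: 1064 ÷ 4 = 266 g.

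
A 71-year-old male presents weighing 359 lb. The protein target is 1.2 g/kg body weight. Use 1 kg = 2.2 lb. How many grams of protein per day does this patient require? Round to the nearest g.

Weight in kg = 359 ÷ 2.2 = 163.1818 kg.
Protein = 1.2 g/kg × 163.1818 kg = 195.8182 g/day.

196 g/day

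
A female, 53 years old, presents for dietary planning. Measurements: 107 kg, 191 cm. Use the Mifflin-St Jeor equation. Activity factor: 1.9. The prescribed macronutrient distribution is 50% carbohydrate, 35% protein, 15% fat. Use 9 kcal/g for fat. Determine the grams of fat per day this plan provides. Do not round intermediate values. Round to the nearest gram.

Mifflin-St Jeor (female): BMR = 10(107) + 6.25(191) − 5(53) − 161 = 1070 + 1193.75 − 265 − 161 = 1837.75 kcal/day.
TEE = 1837.75 × 1.9 = 3491.725 kcal/day.
Fat energy = 15% × 3491.725 = 523.7588 kcal.
Fat = 523.7588 ÷ 9 kcal/g = 58.1954 g.

58 g/day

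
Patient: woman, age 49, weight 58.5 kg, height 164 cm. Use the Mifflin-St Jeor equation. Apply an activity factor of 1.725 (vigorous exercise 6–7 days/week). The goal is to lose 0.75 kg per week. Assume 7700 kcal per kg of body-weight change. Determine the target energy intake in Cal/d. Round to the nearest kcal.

1252 Cal/d

Mifflin-St Jeor (female): BMR = 10(58.5) + 6.25(164) − 5(49) − 161 = 585 + 1025 − 245 − 161 = 1204 kcal/day.
TEE = 1204 × 1.725 = 2076.9 kcal/day.
Required daily deficit = 0.75 × 7700 ÷ 7 = 825 kcal/day.
Target intake = 2076.9 − 825 = 1251.9 kcal/day.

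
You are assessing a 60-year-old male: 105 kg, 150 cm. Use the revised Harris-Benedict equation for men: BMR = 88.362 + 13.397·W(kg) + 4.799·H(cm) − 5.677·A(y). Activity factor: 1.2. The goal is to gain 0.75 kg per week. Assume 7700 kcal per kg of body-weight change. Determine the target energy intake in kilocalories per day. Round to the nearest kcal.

3074 kilocalories per day

Harris-Benedict: BMR = 88.362 + 13.397(105) + 4.799(150) − 5.677(60) = 1874.277 kcal/day.
TEE = 1874.277 × 1.2 = 2249.1324 kcal/day.
Required daily surplus = 0.75 × 7700 ÷ 7 = 825 kcal/day.
Target intake = 2249.1324 + 825 = 3074.1324 kcal/day.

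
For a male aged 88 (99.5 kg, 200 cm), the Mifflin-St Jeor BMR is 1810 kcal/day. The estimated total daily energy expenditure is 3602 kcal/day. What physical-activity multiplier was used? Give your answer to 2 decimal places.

1.99

Activity factor = TEE ÷ BMR = 3602 ÷ 1810 = 1.99.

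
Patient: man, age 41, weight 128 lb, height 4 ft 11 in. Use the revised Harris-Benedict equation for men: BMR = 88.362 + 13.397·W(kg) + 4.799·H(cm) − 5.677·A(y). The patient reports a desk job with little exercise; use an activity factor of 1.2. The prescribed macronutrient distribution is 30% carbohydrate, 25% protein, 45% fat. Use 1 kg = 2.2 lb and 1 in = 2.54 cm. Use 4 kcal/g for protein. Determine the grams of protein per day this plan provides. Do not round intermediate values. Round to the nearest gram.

102 g/day

Convert to metric: weight = 128 ÷ 2.2 = 58.1818 kg; height = (4×12 + 11) × 2.54 = 59 × 2.54 = 149.86 cm.
Harris-Benedict: BMR = 88.362 + 13.397(58.1818) + 4.799(149.86) − 5.677(41) = 1354.245 kcal/day.
TEE = 1354.245 × 1.2 = 1625.0939 kcal/day.
Protein energy = 25% × 1625.0939 = 406.2735 kcal.
Protein = 406.2735 ÷ 4 kcal/g = 101.5684 g.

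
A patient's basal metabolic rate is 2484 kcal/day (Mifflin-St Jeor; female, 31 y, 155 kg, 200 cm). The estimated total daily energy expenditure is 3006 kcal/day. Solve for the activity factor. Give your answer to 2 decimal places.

Activity factor = TEE ÷ BMR = 3006 ÷ 2484 = 1.21.

1.21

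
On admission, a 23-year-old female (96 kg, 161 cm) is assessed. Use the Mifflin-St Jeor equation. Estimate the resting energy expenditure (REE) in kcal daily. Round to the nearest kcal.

Mifflin-St Jeor (female): BMR = 10(96) + 6.25(161) − 5(23) − 161 = 960 + 1006.25 − 115 − 161 = 1690.25 kcal/day.

1690 kcal daily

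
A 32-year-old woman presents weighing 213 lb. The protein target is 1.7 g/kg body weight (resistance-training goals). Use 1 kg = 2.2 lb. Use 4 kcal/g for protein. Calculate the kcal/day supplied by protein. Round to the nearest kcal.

658 kcal/day

Weight in kg = 213 ÷ 2.2 = 96.8182 kg.
Protein = 1.7 g/kg × 96.8182 kg = 164.5909 g/day.
Protein energy = 164.5909 g × 4 kcal/g = 658.3636 kcal/day.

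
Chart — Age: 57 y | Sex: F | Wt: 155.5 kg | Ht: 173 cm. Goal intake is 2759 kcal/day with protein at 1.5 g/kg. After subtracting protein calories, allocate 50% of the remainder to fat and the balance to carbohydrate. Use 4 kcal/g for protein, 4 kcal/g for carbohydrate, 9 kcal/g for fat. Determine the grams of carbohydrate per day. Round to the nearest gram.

228 g/day

Protein = 1.5 × 155.5 = 233.25 g → 233.25 × 4 = 933 kcal.
Non-protein calories = 2759 − 933 = 1826 kcal.
Fat: 50% × 1826 = 913 kcal; carbohydrate: 913 kcal.
Carbohydrate: 913 kcal ÷ 4 kcal/g = 228.25 g.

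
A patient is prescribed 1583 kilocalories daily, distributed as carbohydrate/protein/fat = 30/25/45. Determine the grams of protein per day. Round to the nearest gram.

Protein energy = 25% × 1583 = 395.75 kcal.
At 4 kcal/g: 395.75 ÷ 4 = 98.9375 g.

99 g/day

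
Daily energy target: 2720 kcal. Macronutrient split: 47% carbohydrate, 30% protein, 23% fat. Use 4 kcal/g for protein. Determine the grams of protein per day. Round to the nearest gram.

Protein energy = 30% × 2720 = 816 kcal.
At 4 kcal/g: 816 ÷ 4 = 204 g.

204 g/day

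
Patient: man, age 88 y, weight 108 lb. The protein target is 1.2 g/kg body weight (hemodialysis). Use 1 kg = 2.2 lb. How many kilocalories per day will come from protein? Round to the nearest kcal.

236 kcal/day

Weight in kg = 108 ÷ 2.2 = 49.0909 kg.
Protein = 1.2 g/kg × 49.0909 kg = 58.9091 g/day.
Protein energy = 58.9091 g × 4 kcal/g = 235.6364 kcal/day.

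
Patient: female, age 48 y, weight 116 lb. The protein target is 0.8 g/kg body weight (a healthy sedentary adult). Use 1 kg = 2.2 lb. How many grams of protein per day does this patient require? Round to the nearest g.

Weight in kg = 116 ÷ 2.2 = 52.7273 kg.
Protein = 0.8 g/kg × 52.7273 kg = 42.1818 g/day.

42 g/day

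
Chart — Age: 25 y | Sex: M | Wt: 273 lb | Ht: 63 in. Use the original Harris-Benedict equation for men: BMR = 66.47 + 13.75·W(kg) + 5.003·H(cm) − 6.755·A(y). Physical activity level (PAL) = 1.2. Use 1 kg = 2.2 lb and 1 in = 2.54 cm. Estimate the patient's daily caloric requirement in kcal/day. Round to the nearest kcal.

2885 kcal/day

Convert to metric: weight = 273 ÷ 2.2 = 124.0909 kg; height = 63 × 2.54 = 160.02 cm.
Harris-Benedict: BMR = 66.47 + 13.75(124.0909) + 5.003(160.02) − 6.755(25) = 2404.4251 kcal/day.
TEE = BMR × activity factor = 2404.4251 × 1.2 = 2885.3101 kcal/day.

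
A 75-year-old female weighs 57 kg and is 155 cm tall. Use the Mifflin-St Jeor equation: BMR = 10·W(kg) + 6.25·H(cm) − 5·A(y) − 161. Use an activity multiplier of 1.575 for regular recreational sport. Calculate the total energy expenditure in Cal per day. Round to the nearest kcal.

1579 Cal per day

Mifflin-St Jeor (female): BMR = 10(57) + 6.25(155) − 5(75) − 161 = 570 + 968.75 − 375 − 161 = 1002.75 kcal/day.
TEE = BMR × activity factor = 1002.75 × 1.575 = 1579.3313 kcal/day.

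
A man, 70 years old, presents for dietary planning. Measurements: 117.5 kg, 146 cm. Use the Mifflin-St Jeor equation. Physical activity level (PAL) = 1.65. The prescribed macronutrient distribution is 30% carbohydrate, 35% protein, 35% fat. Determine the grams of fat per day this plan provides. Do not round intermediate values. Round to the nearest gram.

112 g/day

Mifflin-St Jeor (male): BMR = 10(117.5) + 6.25(146) − 5(70) + 5 = 1175 + 912.5 − 350 + 5 = 1742.5 kcal/day.
TEE = 1742.5 × 1.65 = 2875.125 kcal/day.
Fat energy = 35% × 2875.125 = 1006.2938 kcal.
Fat = 1006.2938 ÷ 9 kcal/g = 111.8104 g.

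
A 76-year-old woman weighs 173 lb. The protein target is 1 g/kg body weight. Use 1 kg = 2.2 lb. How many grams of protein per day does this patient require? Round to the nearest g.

79 g/day

Weight in kg = 173 ÷ 2.2 = 78.6364 kg.
Protein = 1 g/kg × 78.6364 kg = 78.6364 g/day.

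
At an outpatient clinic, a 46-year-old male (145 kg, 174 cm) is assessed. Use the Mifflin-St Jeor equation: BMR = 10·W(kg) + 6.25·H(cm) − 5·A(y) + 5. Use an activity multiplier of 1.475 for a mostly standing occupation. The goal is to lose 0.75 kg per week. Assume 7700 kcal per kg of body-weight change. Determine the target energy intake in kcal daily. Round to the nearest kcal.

Mifflin-St Jeor (male): BMR = 10(145) + 6.25(174) − 5(46) + 5 = 1450 + 1087.5 − 230 + 5 = 2312.5 kcal/day.
TEE = 2312.5 × 1.475 = 3410.9375 kcal/day.
Required daily deficit = 0.75 × 7700 ÷ 7 = 825 kcal/day.
Target intake = 3410.9375 − 825 = 2585.9375 kcal/day.

2586 kcal daily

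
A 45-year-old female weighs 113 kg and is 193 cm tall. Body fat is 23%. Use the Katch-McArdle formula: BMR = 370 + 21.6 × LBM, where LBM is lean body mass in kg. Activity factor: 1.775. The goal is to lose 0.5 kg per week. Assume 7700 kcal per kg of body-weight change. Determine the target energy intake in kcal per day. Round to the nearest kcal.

3443 kcal per day

LBM = 113 × (1 − 0.23) = 87.01 kg. Katch-McArdle: BMR = 370 + 21.6 × 87.01 = 2249.416 kcal/day.
TEE = 2249.416 × 1.775 = 3992.7134 kcal/day.
Required daily deficit = 0.5 × 7700 ÷ 7 = 550 kcal/day.
Target intake = 3992.7134 − 550 = 3442.7134 kcal/day.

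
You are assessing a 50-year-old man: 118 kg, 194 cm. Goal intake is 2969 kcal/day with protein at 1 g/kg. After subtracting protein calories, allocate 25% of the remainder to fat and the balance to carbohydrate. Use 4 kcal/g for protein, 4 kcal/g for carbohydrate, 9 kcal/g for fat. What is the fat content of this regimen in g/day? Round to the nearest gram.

Protein = 1 × 118 = 118 g → 118 × 4 = 472 kcal.
Non-protein calories = 2969 − 472 = 2497 kcal.
Fat: 25% × 2497 = 624.25 kcal; carbohydrate: 1872.75 kcal.
Fat: 624.25 kcal ÷ 9 kcal/g = 69.3611 g.

69 g/day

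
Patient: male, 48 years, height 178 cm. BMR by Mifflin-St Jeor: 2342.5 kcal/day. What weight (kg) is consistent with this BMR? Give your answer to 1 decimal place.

146.5 kg

2342.5 = 10·W + 6.25(178) − 5(48) + 5
10·W = 2342.5 − 877.5 = 1465, so W = 146.5 kg.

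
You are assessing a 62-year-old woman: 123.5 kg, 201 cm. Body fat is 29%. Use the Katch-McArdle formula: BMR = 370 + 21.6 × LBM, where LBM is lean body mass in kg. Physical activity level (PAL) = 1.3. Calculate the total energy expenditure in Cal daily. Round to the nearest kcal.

2943 Cal daily

LBM = 123.5 × (1 − 0.29) = 87.685 kg. Katch-McArdle: BMR = 370 + 21.6 × 87.685 = 2263.996 kcal/day.
TEE = BMR × activity factor = 2263.996 × 1.3 = 2943.1948 kcal/day.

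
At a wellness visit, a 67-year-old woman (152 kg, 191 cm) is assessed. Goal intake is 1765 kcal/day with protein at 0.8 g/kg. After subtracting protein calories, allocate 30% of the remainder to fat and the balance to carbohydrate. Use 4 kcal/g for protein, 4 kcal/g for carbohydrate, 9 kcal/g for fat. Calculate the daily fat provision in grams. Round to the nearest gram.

Protein = 0.8 × 152 = 121.6 g → 121.6 × 4 = 486.4 kcal.
Non-protein calories = 1765 − 486.4 = 1278.6 kcal.
Fat: 30% × 1278.6 = 383.58 kcal; carbohydrate: 895.02 kcal.
Fat: 383.58 kcal ÷ 9 kcal/g = 42.62 g.

43 g/day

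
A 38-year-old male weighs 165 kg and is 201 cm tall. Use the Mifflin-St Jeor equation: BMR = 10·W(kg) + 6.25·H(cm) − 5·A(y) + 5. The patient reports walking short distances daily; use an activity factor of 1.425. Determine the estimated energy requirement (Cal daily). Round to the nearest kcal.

Mifflin-St Jeor (male): BMR = 10(165) + 6.25(201) − 5(38) + 5 = 1650 + 1256.25 − 190 + 5 = 2721.25 kcal/day.
TEE = BMR × activity factor = 2721.25 × 1.425 = 3877.7813 kcal/day.

3878 Cal daily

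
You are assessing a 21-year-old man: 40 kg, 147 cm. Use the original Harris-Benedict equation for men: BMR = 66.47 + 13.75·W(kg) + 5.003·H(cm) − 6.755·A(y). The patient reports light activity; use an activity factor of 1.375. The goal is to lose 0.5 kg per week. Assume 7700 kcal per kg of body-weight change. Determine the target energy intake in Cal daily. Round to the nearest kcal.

1114 Cal daily

Harris-Benedict: BMR = 66.47 + 13.75(40) + 5.003(147) − 6.755(21) = 1210.056 kcal/day.
TEE = 1210.056 × 1.375 = 1663.827 kcal/day.
Required daily deficit = 0.5 × 7700 ÷ 7 = 550 kcal/day.
Target intake = 1663.827 − 550 = 1113.827 kcal/day.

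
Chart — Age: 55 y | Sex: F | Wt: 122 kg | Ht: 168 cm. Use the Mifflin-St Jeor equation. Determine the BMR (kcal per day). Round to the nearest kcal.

1834 kcal per day

Mifflin-St Jeor (female): BMR = 10(122) + 6.25(168) − 5(55) − 161 = 1220 + 1050 − 275 − 161 = 1834 kcal/day.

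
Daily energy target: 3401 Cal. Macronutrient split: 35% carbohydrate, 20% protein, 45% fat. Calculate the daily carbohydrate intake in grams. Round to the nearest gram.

Carbohydrate energy = 35% × 3401 = 1190.35 kcal.
At 4 kcal/g: 1190.35 ÷ 4 = 297.5875 g.

298 g/day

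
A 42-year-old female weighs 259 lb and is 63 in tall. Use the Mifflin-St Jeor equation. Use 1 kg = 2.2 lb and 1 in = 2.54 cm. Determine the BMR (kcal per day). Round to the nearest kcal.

Convert to metric: weight = 259 ÷ 2.2 = 117.7273 kg; height = 63 × 2.54 = 160.02 cm.
Mifflin-St Jeor (female): BMR = 10(117.7273) + 6.25(160.02) − 5(42) − 161 = 1177.2727 + 1000.125 − 210 − 161 = 1806.3977 kcal/day.

1806 kcal per day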